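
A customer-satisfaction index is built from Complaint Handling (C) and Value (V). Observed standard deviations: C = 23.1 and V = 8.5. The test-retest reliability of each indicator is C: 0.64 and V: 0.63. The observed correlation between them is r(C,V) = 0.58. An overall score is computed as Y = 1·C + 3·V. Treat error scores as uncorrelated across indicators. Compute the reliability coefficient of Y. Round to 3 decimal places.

0.768

Var(Y) = 23.1² + 3²·8.5² + 2·[3·23.1·8.5·0.58] = 1183.86 + 683.298 = 1867.16.
Because errors are independent across components, Cov(Tᵢ,Tⱼ) = Cov(Xᵢ,Xⱼ); the off-diagonal part of the true-score variance is the same as above.
True-score variance = [23.1²·0.64 + 3²·8.5²·0.63] + 683.298 = 751.168 + 683.298 = 1434.47.
Reliability = 1434.47 / 1867.16 = 0.768.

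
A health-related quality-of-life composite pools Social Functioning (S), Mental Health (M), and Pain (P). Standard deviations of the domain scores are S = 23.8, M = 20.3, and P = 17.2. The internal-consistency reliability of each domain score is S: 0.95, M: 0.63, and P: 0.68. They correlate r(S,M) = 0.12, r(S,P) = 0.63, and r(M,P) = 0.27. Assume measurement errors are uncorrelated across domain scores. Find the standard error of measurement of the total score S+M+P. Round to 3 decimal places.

Var(total) = 1274.37 + 820.294 = 2094.66.
True-score variance = 998.906 + 820.294 = 1819.2, so reliability = 0.8685.
Error variance = 2094.66 − 1819.2 = 275.464; SEM = √275.464 = 16.597.

16.597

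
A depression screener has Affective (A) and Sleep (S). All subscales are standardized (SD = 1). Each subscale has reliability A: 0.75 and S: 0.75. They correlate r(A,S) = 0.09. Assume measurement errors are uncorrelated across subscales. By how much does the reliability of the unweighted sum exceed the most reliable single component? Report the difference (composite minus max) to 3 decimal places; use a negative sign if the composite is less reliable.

Var(sum) = 2 + 0.18 = 2.18; true-score variance = 1.5 + 0.18 = 1.68; composite reliability = 0.7706.
Max component reliability = 0.7500.
Difference = 0.7706 − 0.7500 = 0.021.

0.021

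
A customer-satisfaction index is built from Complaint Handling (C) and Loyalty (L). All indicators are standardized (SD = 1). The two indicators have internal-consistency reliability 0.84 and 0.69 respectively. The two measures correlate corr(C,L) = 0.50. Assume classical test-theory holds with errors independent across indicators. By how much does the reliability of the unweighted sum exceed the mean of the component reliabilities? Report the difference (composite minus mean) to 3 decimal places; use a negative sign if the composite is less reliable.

Var(sum) = 2 + 1 = 3; true-score variance = 1.53 + 1 = 2.53; composite reliability = 0.8433.
Mean component reliability = 0.7650.
Difference = 0.8433 − 0.7650 = 0.078.

0.078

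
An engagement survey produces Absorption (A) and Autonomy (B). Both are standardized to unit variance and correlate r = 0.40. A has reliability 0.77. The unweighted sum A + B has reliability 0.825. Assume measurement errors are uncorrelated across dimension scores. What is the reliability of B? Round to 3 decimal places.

Var(A+B) = 2 + 2·0.40 = 2.800.
True-score variance = ρ_A + ρ_B + 2·0.40, so 0.825 = (0.77 + ρ_B + 0.80) / 2.800.
ρ_B = 0.825·2.800 − 0.77 − 0.80 = 0.740.

0.740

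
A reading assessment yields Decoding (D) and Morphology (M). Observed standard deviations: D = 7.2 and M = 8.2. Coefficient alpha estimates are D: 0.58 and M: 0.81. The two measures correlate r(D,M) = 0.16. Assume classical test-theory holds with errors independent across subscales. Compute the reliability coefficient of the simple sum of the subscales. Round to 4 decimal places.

0.7496

Var(D+M) = 7.2² + 8.2² + 2·[7.2·8.2·0.16] = 119.08 + 18.8928 = 137.973.
With uncorrelated errors the cross-covariances are all true-score covariance, so they carry over unchanged; only the diagonal terms shrink to ρᵢσᵢ².
True-score variance = [7.2²·0.58 + 8.2²·0.81] + 18.8928 = 84.5316 + 18.8928 = 103.424.
Reliability = 103.424 / 137.973 = 0.7496.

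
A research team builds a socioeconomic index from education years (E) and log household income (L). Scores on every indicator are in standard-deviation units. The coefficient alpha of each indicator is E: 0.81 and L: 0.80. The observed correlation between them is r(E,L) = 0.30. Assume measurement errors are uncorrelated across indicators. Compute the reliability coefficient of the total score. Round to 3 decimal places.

Var(E+L) = 2 + 2·[0.30] = 2 + 0.6 = 2.6.
Because errors are independent across components, Cov(Tᵢ,Tⱼ) = Cov(Xᵢ,Xⱼ); the off-diagonal part of the true-score variance is the same as above.
True-score variance = [0.81 + 0.80] + 0.6 = 1.61 + 0.6 = 2.21.
Reliability = 2.21 / 2.6 = 0.850.

0.850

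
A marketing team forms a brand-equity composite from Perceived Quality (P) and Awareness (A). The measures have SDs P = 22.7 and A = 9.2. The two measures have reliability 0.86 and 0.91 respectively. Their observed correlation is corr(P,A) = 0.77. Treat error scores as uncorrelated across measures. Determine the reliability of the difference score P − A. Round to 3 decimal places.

Var(P−A) = 22.7² + 9.2² − 2·22.7·9.2·0.77 = 599.93 − 321.614 = 278.316.
Under uncorrelated errors the observed covariances equal the true-score covariances, so only the own-variance terms attenuate.
True-score variance = [22.7²·0.86 + 9.2²·0.91] − 321.614 = 520.172 − 321.614 = 198.558.
Reliability = 198.558 / 278.316 = 0.713.

0.713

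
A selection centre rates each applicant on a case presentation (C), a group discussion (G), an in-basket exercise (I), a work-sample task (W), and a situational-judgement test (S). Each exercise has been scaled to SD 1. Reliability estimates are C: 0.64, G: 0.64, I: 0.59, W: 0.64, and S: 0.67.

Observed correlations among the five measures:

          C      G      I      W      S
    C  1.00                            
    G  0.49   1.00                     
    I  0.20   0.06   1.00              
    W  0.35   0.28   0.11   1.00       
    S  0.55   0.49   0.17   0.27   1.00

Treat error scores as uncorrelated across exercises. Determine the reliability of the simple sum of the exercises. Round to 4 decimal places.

Var(C+G+I+W+S) = 5 + 2·[0.49 + 0.20 + 0.35 + 0.55 + 0.06 + 0.28 + 0.49 + 0.11 + 0.17 + 0.27] = 5 + 5.94 = 10.94.
Because errors are independent across components, Cov(Tᵢ,Tⱼ) = Cov(Xᵢ,Xⱼ); the off-diagonal part of the true-score variance is the same as above.
True-score variance = [0.64 + 0.64 + 0.59 + 0.64 + 0.67] + 5.94 = 3.18 + 5.94 = 9.12.
Reliability = 9.12 / 10.94 = 0.8336.

0.8336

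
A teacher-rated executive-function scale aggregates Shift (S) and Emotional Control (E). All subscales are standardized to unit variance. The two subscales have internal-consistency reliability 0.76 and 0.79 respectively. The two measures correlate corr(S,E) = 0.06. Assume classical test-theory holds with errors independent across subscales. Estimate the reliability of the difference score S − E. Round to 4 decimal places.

0.7606

Var(S−E) = 1 + 1 − 2·0.06 = 2 − 0.12 = 1.88.
Because errors are independent across components, Cov(Tᵢ,Tⱼ) = Cov(Xᵢ,Xⱼ); the off-diagonal part of the true-score variance is the same as above.
True-score variance = [0.76 + 0.79] − 0.12 = 1.55 − 0.12 = 1.43.
Reliability = 1.43 / 1.88 = 0.7606.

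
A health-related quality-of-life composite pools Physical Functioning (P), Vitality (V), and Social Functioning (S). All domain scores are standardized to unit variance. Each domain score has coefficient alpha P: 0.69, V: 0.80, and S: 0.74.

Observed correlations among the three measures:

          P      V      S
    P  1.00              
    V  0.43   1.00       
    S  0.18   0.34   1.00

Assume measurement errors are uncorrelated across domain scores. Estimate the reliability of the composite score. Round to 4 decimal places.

Var(P+V+S) = 3 + 2·[0.43 + 0.18 + 0.34] = 3 + 1.9 = 4.9.
With uncorrelated errors the cross-covariances are all true-score covariance, so they carry over unchanged; only the diagonal terms shrink to ρᵢσᵢ².
True-score variance = [0.69 + 0.80 + 0.74] + 1.9 = 2.23 + 1.9 = 4.13.
Reliability = 4.13 / 4.9 = 0.8429.

0.8429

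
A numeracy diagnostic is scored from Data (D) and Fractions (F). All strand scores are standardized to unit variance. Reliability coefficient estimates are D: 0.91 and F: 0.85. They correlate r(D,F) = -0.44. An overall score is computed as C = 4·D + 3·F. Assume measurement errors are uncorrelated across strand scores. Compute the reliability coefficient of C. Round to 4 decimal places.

Var(C) = 4² + 3² + 2·[12·(-0.44)] = 25 − 10.56 = 14.44.
With uncorrelated errors the cross-covariances are all true-score covariance, so they carry over unchanged; only the diagonal terms shrink to ρᵢσᵢ².
True-score variance = [4²·0.91 + 3²·0.85] − 10.56 = 22.21 − 10.56 = 11.65.
Reliability = 11.65 / 14.44 = 0.8068.

0.8068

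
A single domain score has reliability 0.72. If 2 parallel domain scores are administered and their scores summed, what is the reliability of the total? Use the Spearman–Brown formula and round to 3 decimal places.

ρ_k = kρ / (1 + (k−1)ρ) = 2·0.72 / (1 + 1·0.72) = 1.440 / 1.720 = 0.837.

0.837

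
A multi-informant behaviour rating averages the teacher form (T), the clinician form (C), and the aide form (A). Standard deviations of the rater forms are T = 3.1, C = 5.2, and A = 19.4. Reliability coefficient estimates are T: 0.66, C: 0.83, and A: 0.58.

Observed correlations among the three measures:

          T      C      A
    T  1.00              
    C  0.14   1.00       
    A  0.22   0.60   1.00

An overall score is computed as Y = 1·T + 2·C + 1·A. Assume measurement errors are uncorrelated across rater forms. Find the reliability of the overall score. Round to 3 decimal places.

0.767

Var(Y) = 3.1² + 2²·5.2² + 19.4² + 2·[2·3.1·5.2·0.14 + 3.1·19.4·0.22 + 2·5.2·19.4·0.60] = 494.13 + 277.601 = 771.731.
Under uncorrelated errors the observed covariances equal the true-score covariances, so only the own-variance terms attenuate.
True-score variance = [3.1²·0.66 + 2²·5.2²·0.83 + 19.4²·0.58] + 277.601 = 314.404 + 277.601 = 592.005.
Reliability = 592.005 / 771.731 = 0.767.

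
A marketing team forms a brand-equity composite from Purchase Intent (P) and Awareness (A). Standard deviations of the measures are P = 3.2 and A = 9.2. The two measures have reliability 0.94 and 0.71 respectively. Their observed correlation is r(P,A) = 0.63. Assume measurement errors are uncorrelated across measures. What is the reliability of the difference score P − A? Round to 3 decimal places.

0.565

Var(P−A) = 3.2² + 9.2² − 2·3.2·9.2·0.63 = 94.88 − 37.0944 = 57.7856.
Under uncorrelated errors the observed covariances equal the true-score covariances, so only the own-variance terms attenuate.
True-score variance = [3.2²·0.94 + 9.2²·0.71] − 37.0944 = 69.72 − 37.0944 = 32.6256.
Reliability = 32.6256 / 57.7856 = 0.565.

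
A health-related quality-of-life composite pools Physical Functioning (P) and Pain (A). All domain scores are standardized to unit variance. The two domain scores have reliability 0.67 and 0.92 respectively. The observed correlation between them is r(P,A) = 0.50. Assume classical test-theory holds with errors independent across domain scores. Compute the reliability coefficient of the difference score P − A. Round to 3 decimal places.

0.590

Var(P−A) = 1 + 1 − 2·0.50 = 2 − 1 = 1.
With uncorrelated errors the cross-covariances are all true-score covariance, so they carry over unchanged; only the diagonal terms shrink to ρᵢσᵢ².
True-score variance = [0.67 + 0.92] − 1 = 1.59 − 1 = 0.59.
Reliability = 0.59 / 1 = 0.590.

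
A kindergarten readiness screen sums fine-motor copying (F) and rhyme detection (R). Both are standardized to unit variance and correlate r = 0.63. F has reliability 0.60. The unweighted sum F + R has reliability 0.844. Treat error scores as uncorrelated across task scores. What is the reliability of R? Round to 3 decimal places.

Var(F+R) = 2 + 2·0.63 = 3.260.
True-score variance = ρ_F + ρ_R + 2·0.63, so 0.844 = (0.60 + ρ_R + 1.26) / 3.260.
ρ_R = 0.844·3.260 − 0.60 − 1.26 = 0.891.

0.891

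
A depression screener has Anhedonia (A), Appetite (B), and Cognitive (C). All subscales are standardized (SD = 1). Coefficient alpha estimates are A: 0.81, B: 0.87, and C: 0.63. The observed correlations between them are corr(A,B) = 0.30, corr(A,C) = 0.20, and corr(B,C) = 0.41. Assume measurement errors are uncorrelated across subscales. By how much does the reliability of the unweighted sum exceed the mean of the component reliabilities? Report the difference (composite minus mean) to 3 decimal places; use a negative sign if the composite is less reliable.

Var(sum) = 3 + 1.82 = 4.82; true-score variance = 2.31 + 1.82 = 4.13; composite reliability = 0.8568.
Mean component reliability = 0.7700.
Difference = 0.8568 − 0.7700 = 0.087.

0.087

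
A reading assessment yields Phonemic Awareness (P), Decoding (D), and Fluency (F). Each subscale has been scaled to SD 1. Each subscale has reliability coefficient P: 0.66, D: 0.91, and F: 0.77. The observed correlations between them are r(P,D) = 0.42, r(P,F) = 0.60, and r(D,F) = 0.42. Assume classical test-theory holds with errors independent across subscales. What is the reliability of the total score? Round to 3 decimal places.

Var(P+D+F) = 3 + 2·[0.42 + 0.60 + 0.42] = 3 + 2.88 = 5.88.
With uncorrelated errors the cross-covariances are all true-score covariance, so they carry over unchanged; only the diagonal terms shrink to ρᵢσᵢ².
True-score variance = [0.66 + 0.91 + 0.77] + 2.88 = 2.34 + 2.88 = 5.22.
Reliability = 5.22 / 5.88 = 0.888.

0.888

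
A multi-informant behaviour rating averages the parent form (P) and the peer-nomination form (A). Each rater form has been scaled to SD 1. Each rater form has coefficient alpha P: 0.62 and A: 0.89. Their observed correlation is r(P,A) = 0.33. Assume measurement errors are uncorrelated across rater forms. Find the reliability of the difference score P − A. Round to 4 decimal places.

0.6343

Var(P−A) = 1 + 1 − 2·0.33 = 2 − 0.66 = 1.34.
Under uncorrelated errors the observed covariances equal the true-score covariances, so only the own-variance terms attenuate.
True-score variance = [0.62 + 0.89] − 0.66 = 1.51 − 0.66 = 0.85.
Reliability = 0.85 / 1.34 = 0.6343.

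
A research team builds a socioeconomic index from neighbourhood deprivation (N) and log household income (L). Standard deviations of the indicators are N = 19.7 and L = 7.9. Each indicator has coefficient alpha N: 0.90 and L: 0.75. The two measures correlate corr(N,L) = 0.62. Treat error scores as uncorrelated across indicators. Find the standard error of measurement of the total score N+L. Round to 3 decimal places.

7.376

Var(total) = 450.5 + 192.981 = 643.481.
True-score variance = 396.089 + 192.981 = 589.07, so reliability = 0.9154.
Error variance = 643.481 − 589.07 = 54.4115; SEM = √54.4115 = 7.376.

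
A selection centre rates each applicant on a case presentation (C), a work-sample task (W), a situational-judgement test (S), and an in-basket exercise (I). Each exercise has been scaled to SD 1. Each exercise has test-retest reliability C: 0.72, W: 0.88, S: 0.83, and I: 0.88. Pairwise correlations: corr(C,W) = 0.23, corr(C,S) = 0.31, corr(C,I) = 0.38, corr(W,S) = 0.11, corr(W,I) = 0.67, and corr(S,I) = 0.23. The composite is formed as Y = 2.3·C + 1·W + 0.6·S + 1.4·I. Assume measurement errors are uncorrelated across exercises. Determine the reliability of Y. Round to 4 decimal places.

0.8765

Var(Y) = 2.3² + 1 + 0.6² + 1.4² + 2·[2.3·0.23 + 1.38·0.31 + 3.22·0.38 + 0.6·0.11 + 1.4·0.67 + 0.84·0.23] = 8.61 + 6.7552 = 15.3652.
With uncorrelated errors the cross-covariances are all true-score covariance, so they carry over unchanged; only the diagonal terms shrink to ρᵢσᵢ².
True-score variance = [2.3²·0.72 + 0.88 + 0.6²·0.83 + 1.4²·0.88] + 6.7552 = 6.7124 + 6.7552 = 13.4676.
Reliability = 13.4676 / 15.3652 = 0.8765.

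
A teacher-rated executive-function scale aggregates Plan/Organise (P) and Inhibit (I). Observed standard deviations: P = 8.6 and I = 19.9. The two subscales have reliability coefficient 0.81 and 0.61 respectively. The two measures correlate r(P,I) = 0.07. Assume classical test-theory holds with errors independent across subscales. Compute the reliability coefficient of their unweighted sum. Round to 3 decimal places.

Var(P+I) = 8.6² + 19.9² + 2·[8.6·19.9·0.07] = 469.97 + 23.9596 = 493.93.
With uncorrelated errors the cross-covariances are all true-score covariance, so they carry over unchanged; only the diagonal terms shrink to ρᵢσᵢ².
True-score variance = [8.6²·0.81 + 19.9²·0.61] + 23.9596 = 301.474 + 23.9596 = 325.433.
Reliability = 325.433 / 493.93 = 0.659.

0.659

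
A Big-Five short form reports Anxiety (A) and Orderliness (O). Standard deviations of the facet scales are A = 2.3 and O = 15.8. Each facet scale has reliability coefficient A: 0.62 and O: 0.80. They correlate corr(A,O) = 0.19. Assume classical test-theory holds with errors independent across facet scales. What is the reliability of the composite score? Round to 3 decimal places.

0.807

Var(A+O) = 2.3² + 15.8² + 2·[2.3·15.8·0.19] = 254.93 + 13.8092 = 268.739.
Under uncorrelated errors the observed covariances equal the true-score covariances, so only the own-variance terms attenuate.
True-score variance = [2.3²·0.62 + 15.8²·0.80] + 13.8092 = 202.992 + 13.8092 = 216.801.
Reliability = 216.801 / 268.739 = 0.807.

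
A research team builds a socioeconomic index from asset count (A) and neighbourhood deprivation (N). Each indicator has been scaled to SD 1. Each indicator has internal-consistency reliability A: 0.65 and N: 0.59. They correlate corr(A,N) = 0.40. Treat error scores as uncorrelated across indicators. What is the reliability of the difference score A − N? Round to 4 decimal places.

Var(A−N) = 1 + 1 − 2·0.40 = 2 − 0.8 = 1.2.
Under uncorrelated errors the observed covariances equal the true-score covariances, so only the own-variance terms attenuate.
True-score variance = [0.65 + 0.59] − 0.8 = 1.24 − 0.8 = 0.44.
Reliability = 0.44 / 1.2 = 0.3667.

0.3667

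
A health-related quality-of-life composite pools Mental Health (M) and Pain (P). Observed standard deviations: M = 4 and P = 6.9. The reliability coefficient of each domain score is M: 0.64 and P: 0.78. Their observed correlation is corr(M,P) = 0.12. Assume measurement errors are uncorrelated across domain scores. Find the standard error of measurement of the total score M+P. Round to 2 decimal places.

Var(total) = 63.61 + 6.624 = 70.234.
True-score variance = 47.3758 + 6.624 = 53.9998, so reliability = 0.7689.
Error variance = 70.234 − 53.9998 = 16.2342; SEM = √16.2342 = 4.03.

4.03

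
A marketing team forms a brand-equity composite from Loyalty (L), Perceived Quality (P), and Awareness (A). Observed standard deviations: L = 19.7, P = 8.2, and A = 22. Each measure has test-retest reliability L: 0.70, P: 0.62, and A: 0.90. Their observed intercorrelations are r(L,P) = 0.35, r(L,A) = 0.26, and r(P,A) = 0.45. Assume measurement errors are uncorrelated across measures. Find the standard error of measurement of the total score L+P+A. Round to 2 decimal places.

Var(total) = 939.33 + 500.806 = 1440.14.
True-score variance = 748.952 + 500.806 = 1249.76, so reliability = 0.8678.
Error variance = 1440.14 − 1249.76 = 190.378; SEM = √190.378 = 13.80.

13.80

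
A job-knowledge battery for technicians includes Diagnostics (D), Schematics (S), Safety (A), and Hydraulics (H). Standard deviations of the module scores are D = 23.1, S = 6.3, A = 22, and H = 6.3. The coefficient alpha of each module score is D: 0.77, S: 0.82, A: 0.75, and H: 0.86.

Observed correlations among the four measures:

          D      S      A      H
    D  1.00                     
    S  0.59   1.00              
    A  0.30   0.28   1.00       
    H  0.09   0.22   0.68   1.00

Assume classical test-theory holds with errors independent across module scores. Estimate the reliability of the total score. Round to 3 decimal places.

Var(D+S+A+H) = 23.1² + 6.3² + 22² + 6.3² + 2·[23.1·6.3·0.59 + 23.1·22·0.30 + 23.1·6.3·0.09 + 6.3·22·0.28 + 6.3·6.3·0.22 + 22·6.3·0.68] = 1096.99 + 786.416 = 1883.41.
Under uncorrelated errors the observed covariances equal the true-score covariances, so only the own-variance terms attenuate.
True-score variance = [23.1²·0.77 + 6.3²·0.82 + 22²·0.75 + 6.3²·0.86] + 786.416 = 840.559 + 786.416 = 1626.98.
Reliability = 1626.98 / 1883.41 = 0.864.

0.864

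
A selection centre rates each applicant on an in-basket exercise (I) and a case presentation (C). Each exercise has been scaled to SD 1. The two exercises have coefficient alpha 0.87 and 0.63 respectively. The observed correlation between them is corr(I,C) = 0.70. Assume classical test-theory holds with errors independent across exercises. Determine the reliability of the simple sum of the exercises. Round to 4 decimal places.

Var(I+C) = 2 + 2·[0.70] = 2 + 1.4 = 3.4.
Because errors are independent across components, Cov(Tᵢ,Tⱼ) = Cov(Xᵢ,Xⱼ); the off-diagonal part of the true-score variance is the same as above.
True-score variance = [0.87 + 0.63] + 1.4 = 1.5 + 1.4 = 2.9.
Reliability = 2.9 / 3.4 = 0.8529.

0.8529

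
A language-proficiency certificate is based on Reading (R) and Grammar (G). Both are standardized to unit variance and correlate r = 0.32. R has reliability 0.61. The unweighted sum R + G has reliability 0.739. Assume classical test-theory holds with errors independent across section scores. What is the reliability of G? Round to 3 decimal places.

0.701

Var(R+G) = 2 + 2·0.32 = 2.640.
True-score variance = ρ_R + ρ_G + 2·0.32, so 0.739 = (0.61 + ρ_G + 0.64) / 2.640.
ρ_G = 0.739·2.640 − 0.61 − 0.64 = 0.701.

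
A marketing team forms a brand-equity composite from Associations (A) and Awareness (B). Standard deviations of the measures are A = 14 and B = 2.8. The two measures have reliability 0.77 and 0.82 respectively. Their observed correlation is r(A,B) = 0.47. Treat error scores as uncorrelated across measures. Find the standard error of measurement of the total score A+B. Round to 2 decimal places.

6.82

Var(total) = 203.84 + 36.848 = 240.688.
True-score variance = 157.349 + 36.848 = 194.197, so reliability = 0.8068.
Error variance = 240.688 − 194.197 = 46.4912; SEM = √46.4912 = 6.82.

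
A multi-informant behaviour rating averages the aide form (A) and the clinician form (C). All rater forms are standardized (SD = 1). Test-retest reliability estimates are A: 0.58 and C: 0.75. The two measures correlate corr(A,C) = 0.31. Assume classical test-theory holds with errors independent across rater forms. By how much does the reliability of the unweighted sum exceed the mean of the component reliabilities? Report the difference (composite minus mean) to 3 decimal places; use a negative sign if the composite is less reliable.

0.079

Var(sum) = 2 + 0.62 = 2.62; true-score variance = 1.33 + 0.62 = 1.95; composite reliability = 0.7443.
Mean component reliability = 0.6650.
Difference = 0.7443 − 0.6650 = 0.079.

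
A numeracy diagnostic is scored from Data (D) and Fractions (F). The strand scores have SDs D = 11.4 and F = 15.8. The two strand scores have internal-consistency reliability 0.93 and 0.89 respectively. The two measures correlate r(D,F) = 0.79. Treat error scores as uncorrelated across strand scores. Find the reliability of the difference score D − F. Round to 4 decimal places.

Var(D−F) = 11.4² + 15.8² − 2·11.4·15.8·0.79 = 379.6 − 284.59 = 95.0104.
With uncorrelated errors the cross-covariances are all true-score covariance, so they carry over unchanged; only the diagonal terms shrink to ρᵢσᵢ².
True-score variance = [11.4²·0.93 + 15.8²·0.89] − 284.59 = 343.042 − 284.59 = 58.4528.
Reliability = 58.4528 / 95.0104 = 0.6152.

0.6152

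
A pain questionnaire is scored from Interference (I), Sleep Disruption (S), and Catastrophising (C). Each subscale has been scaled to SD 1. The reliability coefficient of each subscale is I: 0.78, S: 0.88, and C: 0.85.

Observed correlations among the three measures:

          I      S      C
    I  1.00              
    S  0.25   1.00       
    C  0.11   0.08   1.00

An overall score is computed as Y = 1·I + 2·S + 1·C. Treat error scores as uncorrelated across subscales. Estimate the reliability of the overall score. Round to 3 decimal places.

Var(Y) = 1 + 2² + 1 + 2·[2·0.25 + 0.11 + 2·0.08] = 6 + 1.54 = 7.54.
Under uncorrelated errors the observed covariances equal the true-score covariances, so only the own-variance terms attenuate.
True-score variance = [0.78 + 2²·0.88 + 0.85] + 1.54 = 5.15 + 1.54 = 6.69.
Reliability = 6.69 / 7.54 = 0.887.

0.887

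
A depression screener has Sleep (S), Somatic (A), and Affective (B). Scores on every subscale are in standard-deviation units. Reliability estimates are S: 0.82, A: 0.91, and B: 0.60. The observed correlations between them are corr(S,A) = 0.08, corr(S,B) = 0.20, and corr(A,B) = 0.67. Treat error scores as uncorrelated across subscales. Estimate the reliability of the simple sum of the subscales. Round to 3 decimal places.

Var(S+A+B) = 3 + 2·[0.08 + 0.20 + 0.67] = 3 + 1.9 = 4.9.
Under uncorrelated errors the observed covariances equal the true-score covariances, so only the own-variance terms attenuate.
True-score variance = [0.82 + 0.91 + 0.60] + 1.9 = 2.33 + 1.9 = 4.23.
Reliability = 4.23 / 4.9 = 0.863.

0.863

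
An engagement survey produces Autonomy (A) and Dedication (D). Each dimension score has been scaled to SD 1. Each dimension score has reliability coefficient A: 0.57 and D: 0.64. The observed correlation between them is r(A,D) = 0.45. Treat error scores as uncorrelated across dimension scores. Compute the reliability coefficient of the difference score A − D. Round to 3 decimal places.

Var(A−D) = 1 + 1 − 2·0.45 = 2 − 0.9 = 1.1.
With uncorrelated errors the cross-covariances are all true-score covariance, so they carry over unchanged; only the diagonal terms shrink to ρᵢσᵢ².
True-score variance = [0.57 + 0.64] − 0.9 = 1.21 − 0.9 = 0.31.
Reliability = 0.31 / 1.1 = 0.282.

0.282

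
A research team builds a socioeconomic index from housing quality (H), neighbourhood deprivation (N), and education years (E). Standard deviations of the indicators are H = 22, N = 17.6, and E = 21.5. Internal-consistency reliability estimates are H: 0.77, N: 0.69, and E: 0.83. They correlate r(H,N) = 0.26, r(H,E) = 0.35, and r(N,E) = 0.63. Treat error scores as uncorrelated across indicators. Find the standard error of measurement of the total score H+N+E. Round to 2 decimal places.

Var(total) = 1256.01 + 1009.23 = 2265.24.
True-score variance = 970.082 + 1009.23 = 1979.31, so reliability = 0.8738.
Error variance = 2265.24 − 1979.31 = 285.928; SEM = √285.928 = 16.91.

16.91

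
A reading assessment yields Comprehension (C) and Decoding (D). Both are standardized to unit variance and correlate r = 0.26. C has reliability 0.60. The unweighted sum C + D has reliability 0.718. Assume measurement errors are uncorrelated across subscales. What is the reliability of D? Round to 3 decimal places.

Var(C+D) = 2 + 2·0.26 = 2.520.
True-score variance = ρ_C + ρ_D + 2·0.26, so 0.718 = (0.60 + ρ_D + 0.52) / 2.520.
ρ_D = 0.718·2.520 − 0.60 − 0.52 = 0.689.

0.689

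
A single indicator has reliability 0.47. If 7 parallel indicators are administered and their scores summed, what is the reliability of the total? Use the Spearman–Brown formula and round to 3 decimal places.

ρ_k = kρ / (1 + (k−1)ρ) = 7·0.47 / (1 + 6·0.47) = 3.290 / 3.820 = 0.861.

0.861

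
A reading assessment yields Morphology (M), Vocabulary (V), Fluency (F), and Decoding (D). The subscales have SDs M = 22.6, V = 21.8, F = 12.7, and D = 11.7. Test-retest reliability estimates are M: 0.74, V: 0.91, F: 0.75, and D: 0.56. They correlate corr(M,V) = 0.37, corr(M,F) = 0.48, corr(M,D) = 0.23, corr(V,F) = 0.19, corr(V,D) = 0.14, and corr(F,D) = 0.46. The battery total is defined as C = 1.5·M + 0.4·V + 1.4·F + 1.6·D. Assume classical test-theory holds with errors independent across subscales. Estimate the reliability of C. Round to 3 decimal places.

Var(C) = 1.5²·22.6² + 0.4²·21.8² + 1.4²·12.7² + 1.6²·11.7² + 2·[0.6·22.6·21.8·0.37 + 2.1·22.6·12.7·0.48 + 2.4·22.6·11.7·0.23 + 0.56·21.8·12.7·0.19 + 0.64·21.8·11.7·0.14 + 2.24·12.7·11.7·0.46] = 1891.82 + 1500.14 = 3391.95.
With uncorrelated errors the cross-covariances are all true-score covariance, so they carry over unchanged; only the diagonal terms shrink to ρᵢσᵢ².
True-score variance = [1.5²·22.6²·0.74 + 0.4²·21.8²·0.91 + 1.4²·12.7²·0.75 + 1.6²·11.7²·0.56] + 1500.14 = 1352.95 + 1500.14 = 2853.09.
Reliability = 2853.09 / 3391.95 = 0.841.

0.841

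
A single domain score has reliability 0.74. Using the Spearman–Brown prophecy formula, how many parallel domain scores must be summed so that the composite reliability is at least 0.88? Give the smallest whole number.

3

k ≥ ρ*(1−ρ₁)/(ρ₁(1−ρ*)) = 0.88·0.26 / (0.74·0.12) = 2.577.
Smallest integer k = 3.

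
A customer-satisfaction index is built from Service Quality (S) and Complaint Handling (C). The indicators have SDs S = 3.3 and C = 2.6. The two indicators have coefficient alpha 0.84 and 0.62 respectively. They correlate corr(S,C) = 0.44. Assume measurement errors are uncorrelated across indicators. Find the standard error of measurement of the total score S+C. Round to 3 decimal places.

2.076

Var(total) = 17.65 + 7.5504 = 25.2004.
True-score variance = 13.3388 + 7.5504 = 20.8892, so reliability = 0.8289.
Error variance = 25.2004 − 20.8892 = 4.3112; SEM = √4.3112 = 2.076.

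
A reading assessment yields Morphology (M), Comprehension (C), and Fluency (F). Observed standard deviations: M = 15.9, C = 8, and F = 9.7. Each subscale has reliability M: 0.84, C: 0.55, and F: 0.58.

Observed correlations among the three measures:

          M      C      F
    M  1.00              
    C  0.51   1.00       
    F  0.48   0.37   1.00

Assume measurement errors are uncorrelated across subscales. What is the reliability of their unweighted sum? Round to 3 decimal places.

0.854

Var(M+C+F) = 15.9² + 8² + 9.7² + 2·[15.9·8·0.51 + 15.9·9.7·0.48 + 8·9.7·0.37] = 410.9 + 335.229 = 746.129.
Because errors are independent across components, Cov(Tᵢ,Tⱼ) = Cov(Xᵢ,Xⱼ); the off-diagonal part of the true-score variance is the same as above.
True-score variance = [15.9²·0.84 + 8²·0.55 + 9.7²·0.58] + 335.229 = 302.133 + 335.229 = 637.361.
Reliability = 637.361 / 746.129 = 0.854.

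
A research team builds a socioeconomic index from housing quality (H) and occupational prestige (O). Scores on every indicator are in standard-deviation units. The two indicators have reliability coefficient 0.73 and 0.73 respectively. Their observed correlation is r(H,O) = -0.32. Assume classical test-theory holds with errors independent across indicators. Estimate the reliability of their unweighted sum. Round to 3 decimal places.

Var(H+O) = 2 + 2·[(-0.32)] = 2 − 0.64 = 1.36.
With uncorrelated errors the cross-covariances are all true-score covariance, so they carry over unchanged; only the diagonal terms shrink to ρᵢσᵢ².
True-score variance = [0.73 + 0.73] − 0.64 = 1.46 − 0.64 = 0.82.
Reliability = 0.82 / 1.36 = 0.603.

0.603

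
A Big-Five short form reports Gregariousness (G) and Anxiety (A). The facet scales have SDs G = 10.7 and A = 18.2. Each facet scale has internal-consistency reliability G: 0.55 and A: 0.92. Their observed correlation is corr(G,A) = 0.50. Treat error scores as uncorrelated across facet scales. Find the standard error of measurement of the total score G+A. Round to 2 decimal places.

8.83

Var(total) = 445.73 + 194.74 = 640.47.
True-score variance = 367.71 + 194.74 = 562.45, so reliability = 0.8782.
Error variance = 640.47 − 562.45 = 78.0197; SEM = √78.0197 = 8.83.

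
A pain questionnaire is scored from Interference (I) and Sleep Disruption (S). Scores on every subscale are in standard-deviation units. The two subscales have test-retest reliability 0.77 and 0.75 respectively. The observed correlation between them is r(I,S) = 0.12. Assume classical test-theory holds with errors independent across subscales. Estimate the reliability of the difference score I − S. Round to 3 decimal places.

0.727

Var(I−S) = 1 + 1 − 2·0.12 = 2 − 0.24 = 1.76.
Because errors are independent across components, Cov(Tᵢ,Tⱼ) = Cov(Xᵢ,Xⱼ); the off-diagonal part of the true-score variance is the same as above.
True-score variance = [0.77 + 0.75] − 0.24 = 1.52 − 0.24 = 1.28.
Reliability = 1.28 / 1.76 = 0.727.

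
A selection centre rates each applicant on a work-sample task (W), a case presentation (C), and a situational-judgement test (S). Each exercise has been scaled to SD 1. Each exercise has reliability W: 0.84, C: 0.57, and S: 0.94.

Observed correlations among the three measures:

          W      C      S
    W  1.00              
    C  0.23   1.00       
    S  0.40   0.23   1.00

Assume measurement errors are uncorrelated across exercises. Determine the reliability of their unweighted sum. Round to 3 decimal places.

Var(W+C+S) = 3 + 2·[0.23 + 0.40 + 0.23] = 3 + 1.72 = 4.72.
Because errors are independent across components, Cov(Tᵢ,Tⱼ) = Cov(Xᵢ,Xⱼ); the off-diagonal part of the true-score variance is the same as above.
True-score variance = [0.84 + 0.57 + 0.94] + 1.72 = 2.35 + 1.72 = 4.07.
Reliability = 4.07 / 4.72 = 0.862.

0.862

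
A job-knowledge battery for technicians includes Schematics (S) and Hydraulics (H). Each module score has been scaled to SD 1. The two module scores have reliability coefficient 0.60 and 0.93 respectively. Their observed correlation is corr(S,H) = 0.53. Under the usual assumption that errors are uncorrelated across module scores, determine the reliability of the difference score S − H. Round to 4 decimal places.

0.5000

Var(S−H) = 1 + 1 − 2·0.53 = 2 − 1.06 = 0.94.
With uncorrelated errors the cross-covariances are all true-score covariance, so they carry over unchanged; only the diagonal terms shrink to ρᵢσᵢ².
True-score variance = [0.60 + 0.93] − 1.06 = 1.53 − 1.06 = 0.47.
Reliability = 0.47 / 0.94 = 0.5000.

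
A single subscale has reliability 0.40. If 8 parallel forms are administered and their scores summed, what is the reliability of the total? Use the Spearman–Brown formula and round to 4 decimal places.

0.8421

ρ_k = kρ / (1 + (k−1)ρ) = 8·0.40 / (1 + 7·0.40) = 3.200 / 3.800 = 0.8421.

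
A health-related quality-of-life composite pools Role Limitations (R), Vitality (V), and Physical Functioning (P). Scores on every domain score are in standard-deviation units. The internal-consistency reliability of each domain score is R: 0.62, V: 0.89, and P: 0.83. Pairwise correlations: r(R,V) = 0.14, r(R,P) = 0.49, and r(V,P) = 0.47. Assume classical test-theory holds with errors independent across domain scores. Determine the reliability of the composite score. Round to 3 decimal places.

0.873

Var(R+V+P) = 3 + 2·[0.14 + 0.49 + 0.47] = 3 + 2.2 = 5.2.
Because errors are independent across components, Cov(Tᵢ,Tⱼ) = Cov(Xᵢ,Xⱼ); the off-diagonal part of the true-score variance is the same as above.
True-score variance = [0.62 + 0.89 + 0.83] + 2.2 = 2.34 + 2.2 = 4.54.
Reliability = 4.54 / 5.2 = 0.873.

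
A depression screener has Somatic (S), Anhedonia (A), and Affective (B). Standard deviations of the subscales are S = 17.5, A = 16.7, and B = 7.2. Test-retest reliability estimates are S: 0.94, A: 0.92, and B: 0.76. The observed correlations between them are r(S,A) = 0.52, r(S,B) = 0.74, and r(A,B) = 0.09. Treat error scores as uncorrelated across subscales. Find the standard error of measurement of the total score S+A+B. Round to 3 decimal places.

7.289

Var(total) = 636.98 + 512.063 = 1149.04.
True-score variance = 583.852 + 512.063 = 1095.92, so reliability = 0.9538.
Error variance = 1149.04 − 1095.92 = 53.1278; SEM = √53.1278 = 7.289.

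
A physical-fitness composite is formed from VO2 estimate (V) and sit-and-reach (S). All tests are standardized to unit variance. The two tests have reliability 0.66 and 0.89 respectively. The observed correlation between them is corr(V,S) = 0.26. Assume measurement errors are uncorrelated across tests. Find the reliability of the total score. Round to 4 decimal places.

0.8214

Var(V+S) = 2 + 2·[0.26] = 2 + 0.52 = 2.52.
Because errors are independent across components, Cov(Tᵢ,Tⱼ) = Cov(Xᵢ,Xⱼ); the off-diagonal part of the true-score variance is the same as above.
True-score variance = [0.66 + 0.89] + 0.52 = 1.55 + 0.52 = 2.07.
Reliability = 2.07 / 2.52 = 0.8214.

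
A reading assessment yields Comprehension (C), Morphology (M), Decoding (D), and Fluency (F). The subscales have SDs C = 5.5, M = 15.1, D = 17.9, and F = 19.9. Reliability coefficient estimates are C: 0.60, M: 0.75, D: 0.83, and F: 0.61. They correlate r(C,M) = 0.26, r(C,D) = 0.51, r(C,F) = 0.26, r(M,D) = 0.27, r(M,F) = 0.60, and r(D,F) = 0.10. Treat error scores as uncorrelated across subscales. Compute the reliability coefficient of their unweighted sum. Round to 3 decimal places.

Var(C+M+D+F) = 5.5² + 15.1² + 17.9² + 19.9² + 2·[5.5·15.1·0.26 + 5.5·17.9·0.51 + 5.5·19.9·0.26 + 15.1·17.9·0.27 + 15.1·19.9·0.60 + 17.9·19.9·0.10] = 974.68 + 778.306 = 1752.99.
With uncorrelated errors the cross-covariances are all true-score covariance, so they carry over unchanged; only the diagonal terms shrink to ρᵢσᵢ².
True-score variance = [5.5²·0.60 + 15.1²·0.75 + 17.9²·0.83 + 19.9²·0.61] + 778.306 = 696.664 + 778.306 = 1474.97.
Reliability = 1474.97 / 1752.99 = 0.841.

0.841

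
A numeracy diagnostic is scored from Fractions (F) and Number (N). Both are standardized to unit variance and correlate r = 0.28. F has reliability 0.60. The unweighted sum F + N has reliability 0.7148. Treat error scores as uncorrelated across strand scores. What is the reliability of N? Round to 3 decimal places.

Var(F+N) = 2 + 2·0.28 = 2.560.
True-score variance = ρ_F + ρ_N + 2·0.28, so 0.7148 = (0.60 + ρ_N + 0.56) / 2.560.
ρ_N = 0.7148·2.560 − 0.60 − 0.56 = 0.670.

0.670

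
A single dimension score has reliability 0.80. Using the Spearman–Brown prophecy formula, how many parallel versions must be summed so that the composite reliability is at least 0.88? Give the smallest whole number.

k ≥ ρ*(1−ρ₁)/(ρ₁(1−ρ*)) = 0.88·0.20 / (0.80·0.12) = 1.833.
Smallest integer k = 2.

2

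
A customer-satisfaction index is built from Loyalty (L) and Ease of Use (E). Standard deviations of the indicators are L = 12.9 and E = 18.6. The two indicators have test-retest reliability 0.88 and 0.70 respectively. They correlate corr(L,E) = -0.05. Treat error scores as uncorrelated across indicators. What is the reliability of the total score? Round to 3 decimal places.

0.747

Var(L+E) = 12.9² + 18.6² + 2·[12.9·18.6·(-0.05)] = 512.37 − 23.994 = 488.376.
With uncorrelated errors the cross-covariances are all true-score covariance, so they carry over unchanged; only the diagonal terms shrink to ρᵢσᵢ².
True-score variance = [12.9²·0.88 + 18.6²·0.70] − 23.994 = 388.613 − 23.994 = 364.619.
Reliability = 364.619 / 488.376 = 0.747.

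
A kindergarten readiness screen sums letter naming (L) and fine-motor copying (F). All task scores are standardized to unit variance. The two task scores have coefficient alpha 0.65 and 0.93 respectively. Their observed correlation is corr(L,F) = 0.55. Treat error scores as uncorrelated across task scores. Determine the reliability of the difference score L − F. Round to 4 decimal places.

0.5333

Var(L−F) = 1 + 1 − 2·0.55 = 2 − 1.1 = 0.9.
Because errors are independent across components, Cov(Tᵢ,Tⱼ) = Cov(Xᵢ,Xⱼ); the off-diagonal part of the true-score variance is the same as above.
True-score variance = [0.65 + 0.93] − 1.1 = 1.58 − 1.1 = 0.48.
Reliability = 0.48 / 0.9 = 0.5333.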